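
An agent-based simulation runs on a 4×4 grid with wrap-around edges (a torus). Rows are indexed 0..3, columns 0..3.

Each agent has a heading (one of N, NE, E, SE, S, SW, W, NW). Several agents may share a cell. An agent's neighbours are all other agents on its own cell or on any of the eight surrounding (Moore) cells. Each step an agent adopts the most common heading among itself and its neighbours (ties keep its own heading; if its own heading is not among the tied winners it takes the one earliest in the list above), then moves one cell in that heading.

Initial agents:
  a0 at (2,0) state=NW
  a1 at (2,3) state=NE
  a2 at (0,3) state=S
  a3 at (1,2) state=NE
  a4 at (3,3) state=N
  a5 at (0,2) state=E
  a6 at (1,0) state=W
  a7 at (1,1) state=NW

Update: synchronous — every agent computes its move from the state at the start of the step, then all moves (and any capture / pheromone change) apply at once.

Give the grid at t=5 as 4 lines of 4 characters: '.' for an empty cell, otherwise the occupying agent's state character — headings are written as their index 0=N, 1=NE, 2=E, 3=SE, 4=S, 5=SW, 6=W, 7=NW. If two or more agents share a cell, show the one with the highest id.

7..7
7..7
7...
....

t=1: a0@(1,3):NW a1@(1,0):NE a2@(1,3):S a3@(0,3):NE a4@(2,3):N a5@(0,3):E a6@(0,3):NW a7@(0,0):NW
t=2: a0@(0,2):NW a1@(0,3):NW a2@(0,2):NW a3@(3,2):NW a4@(1,3):N a5@(3,2):NW a6@(3,2):NW a7@(3,3):NW
t=3: a0@(3,1):NW a1@(3,2):NW a2@(3,1):NW a3@(2,1):NW a4@(0,2):NW a5@(2,1):NW a6@(2,1):NW a7@(2,2):NW
t=4: a0@(2,0):NW a1@(2,1):NW a2@(2,0):NW a3@(1,0):NW a4@(3,1):NW a5@(1,0):NW a6@(1,0):NW a7@(1,1):NW
t=5: a0@(1,3):NW a1@(1,0):NW a2@(1,3):NW a3@(0,3):NW a4@(2,0):NW a5@(0,3):NW a6@(0,3):NW a7@(0,0):NW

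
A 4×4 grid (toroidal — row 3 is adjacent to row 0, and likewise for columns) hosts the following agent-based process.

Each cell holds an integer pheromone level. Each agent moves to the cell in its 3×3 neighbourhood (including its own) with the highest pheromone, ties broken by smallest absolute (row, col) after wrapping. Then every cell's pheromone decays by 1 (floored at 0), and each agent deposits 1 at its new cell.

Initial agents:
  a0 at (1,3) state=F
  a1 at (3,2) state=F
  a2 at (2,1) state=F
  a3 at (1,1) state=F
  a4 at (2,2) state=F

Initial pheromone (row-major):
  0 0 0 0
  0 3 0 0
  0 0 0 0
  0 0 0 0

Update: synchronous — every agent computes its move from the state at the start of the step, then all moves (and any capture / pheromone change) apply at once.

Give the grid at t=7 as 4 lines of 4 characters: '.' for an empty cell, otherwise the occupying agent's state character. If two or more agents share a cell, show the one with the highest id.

t=1: a0@(0,0) a1@(0,1) a2@(1,1) a3@(1,1) a4@(1,1) | pheromone: 1 1 0 0 / 0 5 0 0 / 0 0 0 0 / 0 0 0 0
t=2: a0@(1,1) a1@(1,1) a2@(1,1) a3@(1,1) a4@(1,1) | pheromone: 0 0 0 0 / 0 9 0 0 / 0 0 0 0 / 0 0 0 0
t=3: a0@(1,1) a1@(1,1) a2@(1,1) a3@(1,1) a4@(1,1) | pheromone: 0 0 0 0 / 0 13 0 0 / 0 0 0 0 / 0 0 0 0
t=4: a0@(1,1) a1@(1,1) a2@(1,1) a3@(1,1) a4@(1,1) | pheromone: 0 0 0 0 / 0 17 0 0 / 0 0 0 0 / 0 0 0 0
t=5: a0@(1,1) a1@(1,1) a2@(1,1) a3@(1,1) a4@(1,1) | pheromone: 0 0 0 0 / 0 21 0 0 / 0 0 0 0 / 0 0 0 0
t=6: a0@(1,1) a1@(1,1) a2@(1,1) a3@(1,1) a4@(1,1) | pheromone: 0 0 0 0 / 0 25 0 0 / 0 0 0 0 / 0 0 0 0
t=7: a0@(1,1) a1@(1,1) a2@(1,1) a3@(1,1) a4@(1,1) | pheromone: 0 0 0 0 / 0 29 0 0 / 0 0 0 0 / 0 0 0 0

....
.F..
....
....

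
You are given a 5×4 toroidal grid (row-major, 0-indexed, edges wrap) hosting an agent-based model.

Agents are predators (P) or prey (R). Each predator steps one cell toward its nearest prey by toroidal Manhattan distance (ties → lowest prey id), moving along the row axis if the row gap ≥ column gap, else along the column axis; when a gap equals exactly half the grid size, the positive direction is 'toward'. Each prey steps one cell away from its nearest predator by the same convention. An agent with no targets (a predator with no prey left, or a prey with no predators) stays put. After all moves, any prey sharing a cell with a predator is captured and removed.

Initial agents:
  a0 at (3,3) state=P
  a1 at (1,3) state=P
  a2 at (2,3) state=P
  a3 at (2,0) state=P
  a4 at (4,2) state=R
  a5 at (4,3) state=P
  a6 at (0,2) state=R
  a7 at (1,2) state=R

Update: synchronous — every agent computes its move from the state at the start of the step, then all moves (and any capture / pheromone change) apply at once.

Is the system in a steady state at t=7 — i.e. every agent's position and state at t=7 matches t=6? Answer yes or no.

yes

t=1: a0@(4,3):P a1@(1,2):P a2@(1,3):P a3@(2,1):P a4@(4,1):R a5@(4,2):P a7@(1,1):R
t=2: a0@(4,0):P a1@(1,1):P a2@(1,0):P a3@(1,1):P a5@(4,1):P
t=3: (unchanged — steady state)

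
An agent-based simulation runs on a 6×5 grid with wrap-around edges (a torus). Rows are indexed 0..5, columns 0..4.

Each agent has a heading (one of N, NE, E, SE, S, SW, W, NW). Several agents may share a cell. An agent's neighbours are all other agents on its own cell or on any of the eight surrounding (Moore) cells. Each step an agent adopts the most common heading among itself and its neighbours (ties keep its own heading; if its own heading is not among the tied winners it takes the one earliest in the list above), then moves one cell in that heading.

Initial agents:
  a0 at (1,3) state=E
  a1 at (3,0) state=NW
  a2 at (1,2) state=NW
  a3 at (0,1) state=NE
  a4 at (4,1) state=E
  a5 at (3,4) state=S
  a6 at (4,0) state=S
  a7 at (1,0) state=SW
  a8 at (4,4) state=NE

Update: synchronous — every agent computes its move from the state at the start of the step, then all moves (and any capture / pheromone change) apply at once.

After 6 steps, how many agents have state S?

t=1: a0@(1,4):E a1@(4,0):S a2@(0,1):NW a3@(5,2):NE a4@(4,2):E a5@(4,4):S a6@(5,0):S a7@(2,4):SW a8@(5,4):S
t=2: a0@(1,0):E a1@(5,0):S a2@(5,0):NW a3@(4,3):NE a4@(4,3):E a5@(5,4):S a6@(0,0):S a7@(3,3):SW a8@(0,4):S
t=3: a0@(2,0):S a1@(0,0):S a2@(0,0):S a3@(3,4):NE a4@(4,4):E a5@(0,4):S a6@(1,0):S a7@(4,2):SW a8@(1,4):S
t=4: a0@(3,0):S a1@(1,0):S a2@(1,0):S a3@(2,0):NE a4@(4,0):E a5@(1,4):S a6@(2,0):S a7@(5,1):SW a8@(2,4):S
t=5: a0@(4,0):S a1@(2,0):S a2@(2,0):S a3@(3,0):S a4@(4,1):E a5@(2,4):S a6@(3,0):S a7@(0,0):SW a8@(3,4):S
t=6: a0@(5,0):S a1@(3,0):S a2@(3,0):S a3@(4,0):S a4@(5,1):S a5@(3,4):S a6@(4,0):S a7@(1,4):SW a8@(4,4):S

8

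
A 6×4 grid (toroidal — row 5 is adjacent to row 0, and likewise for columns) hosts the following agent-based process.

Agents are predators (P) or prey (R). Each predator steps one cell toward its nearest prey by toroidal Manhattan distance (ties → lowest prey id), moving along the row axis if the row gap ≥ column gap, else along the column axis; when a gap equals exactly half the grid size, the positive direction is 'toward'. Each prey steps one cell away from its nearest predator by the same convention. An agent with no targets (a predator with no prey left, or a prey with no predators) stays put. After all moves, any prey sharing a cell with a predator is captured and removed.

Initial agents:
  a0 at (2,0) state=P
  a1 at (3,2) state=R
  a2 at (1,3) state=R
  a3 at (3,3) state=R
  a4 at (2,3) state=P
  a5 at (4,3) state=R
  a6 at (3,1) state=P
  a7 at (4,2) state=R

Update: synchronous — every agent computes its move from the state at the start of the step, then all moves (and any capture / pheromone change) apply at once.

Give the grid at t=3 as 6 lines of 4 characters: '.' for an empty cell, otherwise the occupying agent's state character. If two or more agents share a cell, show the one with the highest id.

.R..
....
....
PR..
...R
P..P

t=1: a0@(1,0):P a1@(3,3):R a2@(0,3):R a3@(4,3):R a4@(1,3):P a5@(5,3):R a6@(3,2):P a7@(5,2):R
t=2: a0@(0,0):P a1@(3,0):R a2@(5,3):R a3@(5,3):R a4@(0,3):P a5@(4,3):R a6@(3,3):P a7@(0,2):R
t=3: a0@(5,0):P a1@(3,1):R a2@(4,3):R a3@(4,3):R a4@(5,3):P a6@(3,0):P a7@(0,1):R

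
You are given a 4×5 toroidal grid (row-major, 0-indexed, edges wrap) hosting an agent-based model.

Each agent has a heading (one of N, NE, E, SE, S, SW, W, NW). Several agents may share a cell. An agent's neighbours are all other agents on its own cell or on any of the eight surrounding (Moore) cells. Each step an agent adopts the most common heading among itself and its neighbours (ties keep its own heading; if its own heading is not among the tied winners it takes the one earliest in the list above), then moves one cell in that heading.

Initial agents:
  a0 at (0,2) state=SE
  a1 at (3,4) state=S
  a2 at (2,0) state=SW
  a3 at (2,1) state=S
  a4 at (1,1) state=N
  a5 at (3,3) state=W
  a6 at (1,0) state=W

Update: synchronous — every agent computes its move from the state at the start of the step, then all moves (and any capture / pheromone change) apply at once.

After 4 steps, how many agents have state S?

7

t=1: a0@(1,3):SE a1@(0,4):S a2@(3,0):S a3@(3,1):S a4@(0,1):N a5@(3,2):W a6@(1,4):W
t=2: a0@(2,4):SE a1@(1,4):S a2@(0,0):S a3@(0,1):S a4@(1,1):S a5@(3,1):W a6@(1,3):W
t=3: a0@(3,0):SE a1@(2,4):S a2@(1,0):S a3@(1,1):S a4@(2,1):S a5@(0,1):S a6@(1,2):W
t=4: a0@(0,0):S a1@(3,4):S a2@(2,0):S a3@(2,1):S a4@(3,1):S a5@(1,1):S a6@(2,2):S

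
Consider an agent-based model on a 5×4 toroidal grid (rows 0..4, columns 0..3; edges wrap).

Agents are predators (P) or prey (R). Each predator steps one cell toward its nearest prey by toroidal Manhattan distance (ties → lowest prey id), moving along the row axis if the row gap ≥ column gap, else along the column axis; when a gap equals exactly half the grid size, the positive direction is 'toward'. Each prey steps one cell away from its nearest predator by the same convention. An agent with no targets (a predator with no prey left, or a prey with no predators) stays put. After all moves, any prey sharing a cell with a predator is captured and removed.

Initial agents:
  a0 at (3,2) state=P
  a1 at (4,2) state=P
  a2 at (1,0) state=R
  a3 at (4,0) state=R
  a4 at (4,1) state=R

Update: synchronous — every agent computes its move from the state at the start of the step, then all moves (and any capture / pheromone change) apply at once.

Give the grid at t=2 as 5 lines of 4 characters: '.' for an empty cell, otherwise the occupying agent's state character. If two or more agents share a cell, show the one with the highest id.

....
R...
....
....
P..P

t=1: a0@(4,2):P a1@(4,1):P a2@(0,0):R a3@(4,3):R a4@(4,0):R
t=2: a0@(4,3):P a1@(4,0):P a2@(1,0):R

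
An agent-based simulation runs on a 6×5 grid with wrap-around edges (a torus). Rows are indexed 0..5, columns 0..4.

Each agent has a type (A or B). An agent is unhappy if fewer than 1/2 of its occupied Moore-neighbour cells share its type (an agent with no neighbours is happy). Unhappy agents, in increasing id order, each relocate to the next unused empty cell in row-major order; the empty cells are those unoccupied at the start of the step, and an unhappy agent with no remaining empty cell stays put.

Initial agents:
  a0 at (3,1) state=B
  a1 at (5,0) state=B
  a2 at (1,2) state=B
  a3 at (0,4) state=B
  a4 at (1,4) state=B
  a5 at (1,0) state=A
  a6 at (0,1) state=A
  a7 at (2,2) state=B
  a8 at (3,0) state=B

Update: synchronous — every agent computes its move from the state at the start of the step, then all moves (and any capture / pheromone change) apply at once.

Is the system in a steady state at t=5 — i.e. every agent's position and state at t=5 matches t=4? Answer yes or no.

t=1: a0@(3,1):B a1@(5,0):B a2@(1,2):B a3@(0,4):B a4@(1,4):B a5@(0,0):A a6@(0,2):A a7@(2,2):B a8@(3,0):B
t=2: a0@(3,1):B a1@(5,0):B a2@(1,2):B a3@(0,4):B a4@(1,4):B a5@(0,1):A a6@(0,3):A a7@(2,2):B a8@(3,0):B
t=3: a0@(3,1):B a1@(5,0):B a2@(0,0):B a3@(0,4):B a4@(1,4):B a5@(0,2):A a6@(1,0):A a7@(2,2):B a8@(3,0):B
t=4: a0@(3,1):B a1@(5,0):B a2@(0,0):B a3@(0,4):B a4@(1,4):B a5@(0,2):A a6@(0,1):A a7@(2,2):B a8@(3,0):B
t=5: a0@(3,1):B a1@(5,0):B a2@(0,0):B a3@(0,4):B a4@(1,4):B a5@(0,2):A a6@(0,3):A a7@(2,2):B a8@(3,0):B

no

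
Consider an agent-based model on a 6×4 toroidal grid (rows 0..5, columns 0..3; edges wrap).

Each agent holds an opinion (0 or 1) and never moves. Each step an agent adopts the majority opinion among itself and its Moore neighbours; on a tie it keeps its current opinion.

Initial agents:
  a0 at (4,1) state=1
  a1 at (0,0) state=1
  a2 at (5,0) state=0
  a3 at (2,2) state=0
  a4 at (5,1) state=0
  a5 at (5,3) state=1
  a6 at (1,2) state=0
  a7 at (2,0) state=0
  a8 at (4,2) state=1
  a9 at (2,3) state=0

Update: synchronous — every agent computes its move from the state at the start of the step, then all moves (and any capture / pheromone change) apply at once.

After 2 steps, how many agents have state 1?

6

t=1: a0@(4,1):1 a1@(0,0):1 a2@(5,0):1 a3@(2,2):0 a4@(5,1):1 a5@(5,3):1 a6@(1,2):0 a7@(2,0):0 a8@(4,2):1 a9@(2,3):0
t=2: (unchanged — steady state)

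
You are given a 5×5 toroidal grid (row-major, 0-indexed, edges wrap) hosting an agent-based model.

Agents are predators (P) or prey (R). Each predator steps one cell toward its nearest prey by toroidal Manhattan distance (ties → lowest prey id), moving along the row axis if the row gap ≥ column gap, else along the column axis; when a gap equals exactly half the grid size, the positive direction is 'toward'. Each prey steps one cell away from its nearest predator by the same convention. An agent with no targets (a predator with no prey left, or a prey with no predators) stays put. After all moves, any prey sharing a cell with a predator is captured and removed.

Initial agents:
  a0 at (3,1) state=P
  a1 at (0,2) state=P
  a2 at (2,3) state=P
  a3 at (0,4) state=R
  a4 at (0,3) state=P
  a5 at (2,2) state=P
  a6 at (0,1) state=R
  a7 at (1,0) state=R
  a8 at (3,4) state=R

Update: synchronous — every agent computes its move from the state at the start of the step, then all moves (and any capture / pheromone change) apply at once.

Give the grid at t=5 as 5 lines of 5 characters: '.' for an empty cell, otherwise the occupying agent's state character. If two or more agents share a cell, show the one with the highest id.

t=1: a0@(4,1):P a1@(0,1):P a2@(3,3):P a3@(0,0):R a4@(0,4):P a5@(1,2):P a6@(0,0):R a7@(0,0):R
t=2: a0@(0,1):P a1@(0,0):P a2@(4,3):P a3@(0,4):R a4@(0,0):P a5@(1,1):P a6@(0,4):R a7@(0,4):R
t=3: a0@(0,0):P a1@(0,4):P a2@(0,3):P a4@(0,4):P a5@(1,0):P
t=4: (unchanged — steady state)

P..PP
P....
.....
.....
.....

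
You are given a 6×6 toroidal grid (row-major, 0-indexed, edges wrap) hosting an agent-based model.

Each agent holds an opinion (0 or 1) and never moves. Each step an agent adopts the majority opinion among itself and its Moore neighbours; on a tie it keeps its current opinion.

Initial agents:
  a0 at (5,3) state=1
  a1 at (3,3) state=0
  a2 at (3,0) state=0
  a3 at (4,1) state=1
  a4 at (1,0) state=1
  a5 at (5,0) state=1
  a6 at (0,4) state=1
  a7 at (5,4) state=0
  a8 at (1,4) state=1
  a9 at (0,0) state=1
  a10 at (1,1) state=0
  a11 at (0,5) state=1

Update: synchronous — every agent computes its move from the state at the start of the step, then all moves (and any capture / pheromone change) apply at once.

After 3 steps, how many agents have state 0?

t=1: a0@(5,3):1 a1@(3,3):0 a2@(3,0):0 a3@(4,1):1 a4@(1,0):1 a5@(5,0):1 a6@(0,4):1 a7@(5,4):1 a8@(1,4):1 a9@(0,0):1 a10@(1,1):1 a11@(0,5):1
t=2: (unchanged — steady state)

2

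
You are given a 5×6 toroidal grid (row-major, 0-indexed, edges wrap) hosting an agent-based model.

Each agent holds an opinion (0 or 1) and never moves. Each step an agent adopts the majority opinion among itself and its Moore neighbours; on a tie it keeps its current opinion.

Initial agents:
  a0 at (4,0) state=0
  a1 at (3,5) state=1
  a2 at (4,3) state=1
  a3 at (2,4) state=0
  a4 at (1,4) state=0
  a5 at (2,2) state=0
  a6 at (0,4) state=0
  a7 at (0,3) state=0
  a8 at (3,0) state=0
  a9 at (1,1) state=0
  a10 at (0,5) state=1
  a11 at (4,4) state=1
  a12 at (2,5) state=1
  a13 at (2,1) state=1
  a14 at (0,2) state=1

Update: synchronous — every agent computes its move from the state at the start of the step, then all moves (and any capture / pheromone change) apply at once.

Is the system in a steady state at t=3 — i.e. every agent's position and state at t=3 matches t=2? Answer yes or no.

no

t=1: a0@(4,0):0 a1@(3,5):1 a2@(4,3):1 a3@(2,4):0 a4@(1,4):0 a5@(2,2):0 a6@(0,4):0 a7@(0,3):0 a8@(3,0):1 a9@(1,1):0 a10@(0,5):0 a11@(4,4):1 a12@(2,5):0 a13@(2,1):0 a14@(0,2):1
t=2: a0@(4,0):0 a1@(3,5):1 a2@(4,3):1 a3@(2,4):0 a4@(1,4):0 a5@(2,2):0 a6@(0,4):0 a7@(0,3):0 a8@(3,0):0 a9@(1,1):0 a10@(0,5):0 a11@(4,4):1 a12@(2,5):0 a13@(2,1):0 a14@(0,2):1
t=3: a0@(4,0):0 a1@(3,5):0 a2@(4,3):1 a3@(2,4):0 a4@(1,4):0 a5@(2,2):0 a6@(0,4):0 a7@(0,3):0 a8@(3,0):0 a9@(1,1):0 a10@(0,5):0 a11@(4,4):1 a12@(2,5):0 a13@(2,1):0 a14@(0,2):1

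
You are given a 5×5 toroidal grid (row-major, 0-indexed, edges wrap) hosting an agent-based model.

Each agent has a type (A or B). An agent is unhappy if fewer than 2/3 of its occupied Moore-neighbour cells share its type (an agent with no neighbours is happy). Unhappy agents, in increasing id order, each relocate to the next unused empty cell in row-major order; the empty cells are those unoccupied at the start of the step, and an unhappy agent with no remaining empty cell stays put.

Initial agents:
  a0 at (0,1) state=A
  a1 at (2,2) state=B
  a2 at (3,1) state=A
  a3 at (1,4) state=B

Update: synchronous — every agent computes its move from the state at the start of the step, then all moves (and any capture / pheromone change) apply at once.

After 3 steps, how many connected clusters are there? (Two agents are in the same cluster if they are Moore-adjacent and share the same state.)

3

t=1: a0@(0,1):A a1@(0,0):B a2@(0,2):A a3@(1,4):B
t=2: a0@(0,3):A a1@(0,4):B a2@(0,2):A a3@(1,4):B
t=3: a0@(0,0):A a1@(0,1):B a2@(0,2):A a3@(1,0):B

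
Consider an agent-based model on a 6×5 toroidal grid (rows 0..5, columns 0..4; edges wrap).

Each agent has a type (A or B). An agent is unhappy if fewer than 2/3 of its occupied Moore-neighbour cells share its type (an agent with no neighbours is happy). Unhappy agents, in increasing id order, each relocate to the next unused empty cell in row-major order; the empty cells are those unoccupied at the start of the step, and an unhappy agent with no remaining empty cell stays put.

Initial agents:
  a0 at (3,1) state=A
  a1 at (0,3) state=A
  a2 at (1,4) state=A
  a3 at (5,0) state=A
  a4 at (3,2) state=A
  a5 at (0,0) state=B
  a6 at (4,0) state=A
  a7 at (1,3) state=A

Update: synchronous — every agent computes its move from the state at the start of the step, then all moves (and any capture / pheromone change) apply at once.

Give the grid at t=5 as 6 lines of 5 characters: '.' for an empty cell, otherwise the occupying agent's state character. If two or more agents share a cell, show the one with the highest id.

.ABA.
...AA
.....
.AA..
A....
.....

t=1: a0@(3,1):A a1@(0,3):A a2@(1,4):A a3@(0,1):A a4@(3,2):A a5@(0,2):B a6@(4,0):A a7@(1,3):A
t=2: a0@(3,1):A a1@(0,3):A a2@(1,4):A a3@(0,0):A a4@(3,2):A a5@(0,4):B a6@(4,0):A a7@(1,3):A
t=3: a0@(3,1):A a1@(0,3):A a2@(1,4):A a3@(0,1):A a4@(3,2):A a5@(0,2):B a6@(4,0):A a7@(1,3):A
t=4: a0@(3,1):A a1@(0,3):A a2@(1,4):A a3@(0,0):A a4@(3,2):A a5@(0,4):B a6@(4,0):A a7@(1,3):A
t=5: a0@(3,1):A a1@(0,3):A a2@(1,4):A a3@(0,1):A a4@(3,2):A a5@(0,2):B a6@(4,0):A a7@(1,3):A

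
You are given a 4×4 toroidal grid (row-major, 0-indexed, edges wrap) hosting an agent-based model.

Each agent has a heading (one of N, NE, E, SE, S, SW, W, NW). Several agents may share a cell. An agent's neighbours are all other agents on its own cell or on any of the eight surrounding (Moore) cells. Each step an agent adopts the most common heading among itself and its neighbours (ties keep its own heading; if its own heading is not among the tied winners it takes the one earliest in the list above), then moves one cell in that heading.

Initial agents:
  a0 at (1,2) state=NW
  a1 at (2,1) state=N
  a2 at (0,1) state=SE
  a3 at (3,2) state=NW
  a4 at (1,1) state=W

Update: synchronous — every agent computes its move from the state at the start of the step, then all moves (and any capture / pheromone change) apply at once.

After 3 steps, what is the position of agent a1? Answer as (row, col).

(3, 2)

t=1: a0@(0,1):NW a1@(1,0):NW a2@(3,0):NW a3@(2,1):NW a4@(1,0):W
t=2: a0@(3,0):NW a1@(0,3):NW a2@(2,3):NW a3@(1,0):NW a4@(0,3):NW
t=3: a0@(2,3):NW a1@(3,2):NW a2@(1,2):NW a3@(0,3):NW a4@(3,2):NW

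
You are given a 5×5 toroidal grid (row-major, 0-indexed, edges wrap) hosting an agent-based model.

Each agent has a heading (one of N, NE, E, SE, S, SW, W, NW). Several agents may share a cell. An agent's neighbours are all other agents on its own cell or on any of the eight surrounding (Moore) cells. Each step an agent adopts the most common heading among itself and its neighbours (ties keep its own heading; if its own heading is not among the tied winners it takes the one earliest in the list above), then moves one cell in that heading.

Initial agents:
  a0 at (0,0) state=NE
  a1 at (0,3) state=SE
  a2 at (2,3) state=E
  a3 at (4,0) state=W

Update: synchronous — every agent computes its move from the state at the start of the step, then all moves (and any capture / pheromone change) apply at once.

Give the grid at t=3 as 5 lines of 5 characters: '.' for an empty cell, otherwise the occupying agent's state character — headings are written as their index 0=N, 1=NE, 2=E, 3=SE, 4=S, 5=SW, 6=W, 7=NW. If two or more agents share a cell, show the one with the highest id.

t=1: a0@(4,1):NE a1@(1,4):SE a2@(2,4):E a3@(4,4):W
t=2: a0@(3,2):NE a1@(2,0):SE a2@(2,0):E a3@(4,3):W
t=3: a0@(2,3):NE a1@(3,1):SE a2@(2,1):E a3@(4,2):W

.....
.....
.2.1.
.3...
..6..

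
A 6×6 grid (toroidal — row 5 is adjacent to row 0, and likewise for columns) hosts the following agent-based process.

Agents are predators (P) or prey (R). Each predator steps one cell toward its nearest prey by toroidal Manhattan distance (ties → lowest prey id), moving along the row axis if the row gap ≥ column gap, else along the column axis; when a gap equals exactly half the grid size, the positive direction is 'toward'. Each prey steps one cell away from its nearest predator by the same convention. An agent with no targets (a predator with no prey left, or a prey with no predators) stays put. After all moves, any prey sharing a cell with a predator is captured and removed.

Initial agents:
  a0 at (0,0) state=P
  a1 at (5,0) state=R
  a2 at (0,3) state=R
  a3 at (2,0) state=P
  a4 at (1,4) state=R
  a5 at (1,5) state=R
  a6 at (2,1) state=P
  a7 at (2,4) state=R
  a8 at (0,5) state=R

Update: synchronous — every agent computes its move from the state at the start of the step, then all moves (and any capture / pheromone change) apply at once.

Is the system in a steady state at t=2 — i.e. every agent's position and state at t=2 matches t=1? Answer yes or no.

no

t=1: a0@(5,0):P a1@(4,0):R a2@(0,2):R a3@(1,0):P a4@(1,3):R a5@(2,5):R a6@(2,0):P a7@(2,3):R a8@(0,4):R
t=2: a0@(4,0):P a1@(3,0):R a2@(0,3):R a3@(2,0):P a4@(1,2):R a5@(2,4):R a6@(2,5):P a7@(2,2):R a8@(0,3):R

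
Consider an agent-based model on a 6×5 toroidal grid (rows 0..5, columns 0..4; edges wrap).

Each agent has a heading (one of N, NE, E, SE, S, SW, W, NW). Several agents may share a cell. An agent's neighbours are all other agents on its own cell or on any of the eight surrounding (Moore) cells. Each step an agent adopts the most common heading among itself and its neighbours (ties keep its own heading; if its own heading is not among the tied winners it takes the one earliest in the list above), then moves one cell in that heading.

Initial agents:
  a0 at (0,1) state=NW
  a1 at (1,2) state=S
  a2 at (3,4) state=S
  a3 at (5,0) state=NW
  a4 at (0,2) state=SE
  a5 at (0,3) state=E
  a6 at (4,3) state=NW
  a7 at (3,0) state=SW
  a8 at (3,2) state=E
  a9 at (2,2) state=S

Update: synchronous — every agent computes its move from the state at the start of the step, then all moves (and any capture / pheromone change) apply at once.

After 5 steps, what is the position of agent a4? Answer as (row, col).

(1, 2)

t=1: a0@(5,0):NW a1@(2,2):S a2@(4,4):S a3@(4,4):NW a4@(1,3):SE a5@(0,4):E a6@(3,2):NW a7@(4,4):SW a8@(3,3):E a9@(3,2):S
t=2: a0@(4,4):NW a1@(3,2):S a2@(3,3):NW a3@(3,3):NW a4@(2,4):SE a5@(0,0):E a6@(4,2):S a7@(3,3):NW a8@(4,3):S a9@(4,2):S
t=3: a0@(3,3):NW a1@(4,2):S a2@(2,2):NW a3@(2,2):NW a4@(1,3):NW a5@(0,1):E a6@(5,2):S a7@(2,2):NW a8@(5,3):S a9@(5,2):S
t=4: a0@(2,2):NW a1@(5,2):S a2@(1,1):NW a3@(1,1):NW a4@(0,2):NW a5@(1,1):S a6@(0,2):S a7@(1,1):NW a8@(0,3):S a9@(0,2):S
t=5: a0@(1,1):NW a1@(0,2):S a2@(0,0):NW a3@(0,0):NW a4@(1,2):S a5@(0,0):NW a6@(1,2):S a7@(0,0):NW a8@(1,3):S a9@(1,2):S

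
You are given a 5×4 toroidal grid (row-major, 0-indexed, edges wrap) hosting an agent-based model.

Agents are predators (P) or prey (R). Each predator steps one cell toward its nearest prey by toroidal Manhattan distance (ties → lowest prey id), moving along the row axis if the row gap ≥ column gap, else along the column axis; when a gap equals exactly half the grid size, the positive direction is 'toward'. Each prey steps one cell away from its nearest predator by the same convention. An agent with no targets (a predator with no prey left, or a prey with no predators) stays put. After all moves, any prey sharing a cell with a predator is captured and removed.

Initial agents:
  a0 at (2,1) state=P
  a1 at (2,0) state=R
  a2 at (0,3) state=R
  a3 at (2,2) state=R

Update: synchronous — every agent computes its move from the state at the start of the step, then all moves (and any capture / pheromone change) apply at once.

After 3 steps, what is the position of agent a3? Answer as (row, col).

t=1: a0@(2,0):P a1@(2,3):R a2@(4,3):R a3@(2,3):R
t=2: a0@(2,3):P a1@(2,2):R a2@(0,3):R a3@(2,2):R
t=3: a0@(2,2):P a1@(2,1):R a2@(4,3):R a3@(2,1):R

(2, 1)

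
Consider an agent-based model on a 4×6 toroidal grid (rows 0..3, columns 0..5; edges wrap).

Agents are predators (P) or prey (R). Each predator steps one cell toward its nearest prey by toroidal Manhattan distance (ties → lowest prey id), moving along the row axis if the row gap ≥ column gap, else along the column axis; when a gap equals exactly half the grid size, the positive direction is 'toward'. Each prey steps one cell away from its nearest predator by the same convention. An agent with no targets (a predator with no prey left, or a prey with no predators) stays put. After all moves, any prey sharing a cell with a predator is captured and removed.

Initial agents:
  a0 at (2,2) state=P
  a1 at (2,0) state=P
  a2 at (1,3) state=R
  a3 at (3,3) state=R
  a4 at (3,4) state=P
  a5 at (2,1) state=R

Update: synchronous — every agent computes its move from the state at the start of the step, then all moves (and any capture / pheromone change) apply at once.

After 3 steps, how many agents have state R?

3

t=1: a0@(2,1):P a1@(2,1):P a2@(0,3):R a3@(3,2):R a4@(3,3):P a5@(2,0):R
t=2: a0@(2,0):P a1@(2,0):P a2@(1,3):R a3@(3,1):R a4@(0,3):P a5@(2,5):R
t=3: a0@(2,5):P a1@(2,5):P a2@(2,3):R a3@(0,1):R a4@(1,3):P a5@(2,4):R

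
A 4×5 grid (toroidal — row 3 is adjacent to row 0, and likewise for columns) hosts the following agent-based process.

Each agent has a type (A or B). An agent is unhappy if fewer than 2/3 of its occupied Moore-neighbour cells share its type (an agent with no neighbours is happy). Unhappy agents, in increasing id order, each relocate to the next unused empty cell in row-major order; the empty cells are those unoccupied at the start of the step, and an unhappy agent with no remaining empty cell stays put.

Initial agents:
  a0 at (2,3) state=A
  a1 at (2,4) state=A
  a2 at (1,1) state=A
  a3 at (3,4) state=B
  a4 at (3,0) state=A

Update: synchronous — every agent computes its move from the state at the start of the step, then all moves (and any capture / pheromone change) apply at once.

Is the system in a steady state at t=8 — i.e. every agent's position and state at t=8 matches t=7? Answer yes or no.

t=1: a0@(0,0):A a1@(2,4):A a2@(1,1):A a3@(0,1):B a4@(0,2):A
t=2: a0@(0,3):A a1@(2,4):A a2@(1,1):A a3@(0,4):B a4@(1,0):A
t=3: a0@(0,0):A a1@(2,4):A a2@(1,1):A a3@(0,1):B a4@(1,0):A
t=4: a0@(0,0):A a1@(2,4):A a2@(1,1):A a3@(0,2):B a4@(1,0):A
t=5: a0@(0,0):A a1@(2,4):A a2@(1,1):A a3@(0,1):B a4@(1,0):A
t=6: a0@(0,0):A a1@(2,4):A a2@(1,1):A a3@(0,2):B a4@(1,0):A
t=7: a0@(0,0):A a1@(2,4):A a2@(1,1):A a3@(0,1):B a4@(1,0):A
t=8: a0@(0,0):A a1@(2,4):A a2@(1,1):A a3@(0,2):B a4@(1,0):A

no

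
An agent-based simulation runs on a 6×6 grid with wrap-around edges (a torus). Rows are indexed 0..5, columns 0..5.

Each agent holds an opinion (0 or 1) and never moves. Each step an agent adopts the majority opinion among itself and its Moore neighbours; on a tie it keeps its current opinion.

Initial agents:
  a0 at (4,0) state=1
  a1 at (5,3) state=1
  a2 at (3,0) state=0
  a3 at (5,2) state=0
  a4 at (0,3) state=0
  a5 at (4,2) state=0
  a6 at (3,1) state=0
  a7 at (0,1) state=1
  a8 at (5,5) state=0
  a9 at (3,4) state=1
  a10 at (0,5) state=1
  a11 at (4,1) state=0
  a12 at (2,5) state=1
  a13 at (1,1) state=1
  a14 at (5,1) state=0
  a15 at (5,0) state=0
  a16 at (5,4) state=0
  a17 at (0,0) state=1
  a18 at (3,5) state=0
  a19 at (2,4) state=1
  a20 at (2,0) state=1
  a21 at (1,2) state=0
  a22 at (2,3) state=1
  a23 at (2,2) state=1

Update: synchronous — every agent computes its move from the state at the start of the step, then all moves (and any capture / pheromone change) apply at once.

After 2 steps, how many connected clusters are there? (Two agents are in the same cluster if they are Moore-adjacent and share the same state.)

t=1: a0@(4,0):0 a1@(5,3):0 a2@(3,0):0 a3@(5,2):0 a4@(0,3):0 a5@(4,2):0 a6@(3,1):0 a7@(0,1):0 a8@(5,5):0 a9@(3,4):1 a10@(0,5):0 a11@(4,1):0 a12@(2,5):1 a13@(1,1):1 a14@(5,1):0 a15@(5,0):0 a16@(5,4):0 a17@(0,0):1 a18@(3,5):1 a19@(2,4):1 a20@(2,0):1 a21@(1,2):1 a22@(2,3):1 a23@(2,2):1
t=2: a0@(4,0):0 a1@(5,3):0 a2@(3,0):0 a3@(5,2):0 a4@(0,3):0 a5@(4,2):0 a6@(3,1):0 a7@(0,1):0 a8@(5,5):0 a9@(3,4):1 a10@(0,5):0 a11@(4,1):0 a12@(2,5):1 a13@(1,1):1 a14@(5,1):0 a15@(5,0):0 a16@(5,4):0 a17@(0,0):0 a18@(3,5):1 a19@(2,4):1 a20@(2,0):1 a21@(1,2):1 a22@(2,3):1 a23@(2,2):1

2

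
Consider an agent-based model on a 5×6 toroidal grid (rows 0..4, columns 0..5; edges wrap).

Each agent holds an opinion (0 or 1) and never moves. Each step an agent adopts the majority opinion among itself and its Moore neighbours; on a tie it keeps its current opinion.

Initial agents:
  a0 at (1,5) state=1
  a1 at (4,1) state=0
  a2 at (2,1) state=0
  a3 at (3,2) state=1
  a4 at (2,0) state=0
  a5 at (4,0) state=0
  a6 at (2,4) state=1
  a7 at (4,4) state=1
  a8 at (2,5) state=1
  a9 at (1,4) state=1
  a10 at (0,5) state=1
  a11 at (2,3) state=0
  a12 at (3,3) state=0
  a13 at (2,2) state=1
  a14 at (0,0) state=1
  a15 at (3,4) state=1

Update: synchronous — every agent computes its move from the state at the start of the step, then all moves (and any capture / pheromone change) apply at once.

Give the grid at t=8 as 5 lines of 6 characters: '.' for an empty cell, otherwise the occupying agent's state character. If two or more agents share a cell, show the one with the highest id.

1....1
....11
000111
..011.
00..1.

t=1: a0@(1,5):1 a1@(4,1):0 a2@(2,1):0 a3@(3,2):0 a4@(2,0):0 a5@(4,0):0 a6@(2,4):1 a7@(4,4):1 a8@(2,5):1 a9@(1,4):1 a10@(0,5):1 a11@(2,3):1 a12@(3,3):1 a13@(2,2):0 a14@(0,0):1 a15@(3,4):1
t=2: (unchanged — steady state)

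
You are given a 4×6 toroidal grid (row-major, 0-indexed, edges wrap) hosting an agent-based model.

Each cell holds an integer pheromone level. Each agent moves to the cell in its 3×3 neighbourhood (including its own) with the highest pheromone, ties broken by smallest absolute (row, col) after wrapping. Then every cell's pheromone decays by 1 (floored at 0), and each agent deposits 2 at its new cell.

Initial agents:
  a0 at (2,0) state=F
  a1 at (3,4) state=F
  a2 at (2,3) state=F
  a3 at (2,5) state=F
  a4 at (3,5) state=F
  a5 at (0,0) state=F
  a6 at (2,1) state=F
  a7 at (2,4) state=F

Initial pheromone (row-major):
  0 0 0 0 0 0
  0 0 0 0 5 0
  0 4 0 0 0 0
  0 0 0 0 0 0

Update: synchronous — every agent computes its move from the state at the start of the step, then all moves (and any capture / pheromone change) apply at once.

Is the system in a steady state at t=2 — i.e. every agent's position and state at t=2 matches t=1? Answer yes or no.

no

t=1: a0@(2,1) a1@(0,3) a2@(1,4) a3@(1,4) a4@(0,0) a5@(0,0) a6@(2,1) a7@(1,4) | pheromone: 4 0 0 2 0 0 / 0 0 0 0 10 0 / 0 7 0 0 0 0 / 0 0 0 0 0 0
t=2: a0@(2,1) a1@(1,4) a2@(1,4) a3@(1,4) a4@(0,0) a5@(0,0) a6@(2,1) a7@(1,4) | pheromone: 7 0 0 1 0 0 / 0 0 0 0 17 0 / 0 10 0 0 0 0 / 0 0 0 0 0 0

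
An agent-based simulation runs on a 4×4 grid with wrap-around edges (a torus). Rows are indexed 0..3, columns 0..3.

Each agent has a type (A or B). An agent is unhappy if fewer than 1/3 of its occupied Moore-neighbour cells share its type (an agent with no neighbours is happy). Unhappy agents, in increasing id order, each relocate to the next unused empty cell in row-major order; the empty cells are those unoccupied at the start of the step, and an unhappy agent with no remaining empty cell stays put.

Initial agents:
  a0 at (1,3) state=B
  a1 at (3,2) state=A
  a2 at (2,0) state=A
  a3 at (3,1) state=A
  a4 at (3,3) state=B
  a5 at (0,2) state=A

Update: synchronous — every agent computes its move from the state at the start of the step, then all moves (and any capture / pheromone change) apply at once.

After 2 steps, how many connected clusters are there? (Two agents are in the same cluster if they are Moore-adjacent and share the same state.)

2

t=1: a0@(0,0):B a1@(3,2):A a2@(2,0):A a3@(3,1):A a4@(0,1):B a5@(0,2):A
t=2: a0@(0,0):B a1@(3,2):A a2@(2,0):A a3@(3,1):A a4@(0,3):B a5@(0,2):A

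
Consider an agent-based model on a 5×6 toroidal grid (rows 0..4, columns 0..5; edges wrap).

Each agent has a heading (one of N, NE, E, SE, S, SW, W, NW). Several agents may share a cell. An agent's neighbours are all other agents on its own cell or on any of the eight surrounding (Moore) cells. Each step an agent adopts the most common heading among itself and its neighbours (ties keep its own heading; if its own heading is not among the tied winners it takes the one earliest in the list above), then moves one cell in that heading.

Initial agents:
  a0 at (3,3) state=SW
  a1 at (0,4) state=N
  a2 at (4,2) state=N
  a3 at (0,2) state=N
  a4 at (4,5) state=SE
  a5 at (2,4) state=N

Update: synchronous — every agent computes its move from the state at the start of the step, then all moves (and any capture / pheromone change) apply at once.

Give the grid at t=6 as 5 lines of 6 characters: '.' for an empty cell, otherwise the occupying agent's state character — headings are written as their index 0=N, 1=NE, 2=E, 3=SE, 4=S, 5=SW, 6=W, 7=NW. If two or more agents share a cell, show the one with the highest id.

......
....0.
...0..
..0...
..0.0.

t=1: a0@(2,3):N a1@(4,4):N a2@(3,2):N a3@(4,2):N a4@(0,0):SE a5@(1,4):N
t=2: a0@(1,3):N a1@(3,4):N a2@(2,2):N a3@(3,2):N a4@(1,1):SE a5@(0,4):N
t=3: a0@(0,3):N a1@(2,4):N a2@(1,2):N a3@(2,2):N a4@(2,2):SE a5@(4,4):N
t=4: a0@(4,3):N a1@(1,4):N a2@(0,2):N a3@(1,2):N a4@(1,2):N a5@(3,4):N
t=5: a0@(3,3):N a1@(0,4):N a2@(4,2):N a3@(0,2):N a4@(0,2):N a5@(2,4):N
t=6: a0@(2,3):N a1@(4,4):N a2@(3,2):N a3@(4,2):N a4@(4,2):N a5@(1,4):N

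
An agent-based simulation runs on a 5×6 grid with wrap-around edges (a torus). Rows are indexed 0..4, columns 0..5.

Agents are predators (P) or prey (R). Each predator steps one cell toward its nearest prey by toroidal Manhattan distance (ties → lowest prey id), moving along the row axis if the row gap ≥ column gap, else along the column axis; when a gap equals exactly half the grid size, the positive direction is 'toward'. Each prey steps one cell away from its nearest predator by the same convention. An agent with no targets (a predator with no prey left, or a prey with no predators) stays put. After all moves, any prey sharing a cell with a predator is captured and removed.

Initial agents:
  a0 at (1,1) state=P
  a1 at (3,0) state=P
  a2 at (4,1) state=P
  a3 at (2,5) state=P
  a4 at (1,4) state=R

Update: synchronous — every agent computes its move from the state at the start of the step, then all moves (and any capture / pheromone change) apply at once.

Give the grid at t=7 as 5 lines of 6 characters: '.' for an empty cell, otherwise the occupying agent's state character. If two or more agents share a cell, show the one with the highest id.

t=1: a0@(1,2):P a1@(2,0):P a2@(4,2):P a3@(1,5):P a4@(0,4):R
t=2: a0@(1,3):P a1@(1,0):P a2@(4,3):P a3@(0,5):P a4@(4,4):R
t=3: a0@(0,3):P a1@(0,0):P a2@(4,4):P a3@(4,5):P
t=4: (unchanged — steady state)

P..P..
......
......
......
....PP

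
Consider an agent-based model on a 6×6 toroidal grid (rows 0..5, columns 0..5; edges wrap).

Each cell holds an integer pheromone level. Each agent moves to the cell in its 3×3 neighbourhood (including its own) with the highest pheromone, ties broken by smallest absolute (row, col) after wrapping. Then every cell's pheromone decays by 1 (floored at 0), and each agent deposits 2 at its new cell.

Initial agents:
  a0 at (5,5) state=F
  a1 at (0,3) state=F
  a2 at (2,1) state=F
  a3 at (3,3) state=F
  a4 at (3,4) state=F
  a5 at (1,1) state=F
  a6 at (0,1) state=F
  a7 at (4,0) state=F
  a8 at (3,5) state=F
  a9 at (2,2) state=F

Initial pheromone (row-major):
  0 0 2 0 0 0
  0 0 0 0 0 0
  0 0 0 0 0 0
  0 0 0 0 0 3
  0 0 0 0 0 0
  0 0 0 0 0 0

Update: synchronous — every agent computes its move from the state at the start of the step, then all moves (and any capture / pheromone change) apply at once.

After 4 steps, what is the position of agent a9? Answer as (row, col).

t=1: a0@(0,0) a1@(0,2) a2@(1,0) a3@(2,2) a4@(3,5) a5@(0,2) a6@(0,2) a7@(3,5) a8@(3,5) a9@(1,1) | pheromone: 2 0 7 0 0 0 / 2 2 0 0 0 0 / 0 0 2 0 0 0 / 0 0 0 0 0 8 / 0 0 0 0 0 0 / 0 0 0 0 0 0
t=2: a0@(0,0) a1@(0,2) a2@(0,0) a3@(1,1) a4@(3,5) a5@(0,2) a6@(0,2) a7@(3,5) a8@(3,5) a9@(0,2) | pheromone: 5 0 14 0 0 0 / 1 3 0 0 0 0 / 0 0 1 0 0 0 / 0 0 0 0 0 13 / 0 0 0 0 0 0 / 0 0 0 0 0 0
t=3: a0@(0,0) a1@(0,2) a2@(0,0) a3@(0,2) a4@(3,5) a5@(0,2) a6@(0,2) a7@(3,5) a8@(3,5) a9@(0,2) | pheromone: 8 0 23 0 0 0 / 0 2 0 0 0 0 / 0 0 0 0 0 0 / 0 0 0 0 0 18 / 0 0 0 0 0 0 / 0 0 0 0 0 0
t=4: a0@(0,0) a1@(0,2) a2@(0,0) a3@(0,2) a4@(3,5) a5@(0,2) a6@(0,2) a7@(3,5) a8@(3,5) a9@(0,2) | pheromone: 11 0 32 0 0 0 / 0 1 0 0 0 0 / 0 0 0 0 0 0 / 0 0 0 0 0 23 / 0 0 0 0 0 0 / 0 0 0 0 0 0

(0, 2)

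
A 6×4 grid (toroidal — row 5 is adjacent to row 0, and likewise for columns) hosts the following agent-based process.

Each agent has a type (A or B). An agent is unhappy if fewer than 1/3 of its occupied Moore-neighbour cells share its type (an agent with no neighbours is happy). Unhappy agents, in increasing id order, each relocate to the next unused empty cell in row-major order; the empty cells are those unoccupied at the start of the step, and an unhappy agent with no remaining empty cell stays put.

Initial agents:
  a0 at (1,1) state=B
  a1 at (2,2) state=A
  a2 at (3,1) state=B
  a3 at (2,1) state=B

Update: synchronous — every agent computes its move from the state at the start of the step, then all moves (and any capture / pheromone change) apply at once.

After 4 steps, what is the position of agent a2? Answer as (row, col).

t=1: a0@(1,1):B a1@(0,0):A a2@(3,1):B a3@(2,1):B
t=2: a0@(1,1):B a1@(0,1):A a2@(3,1):B a3@(2,1):B
t=3: a0@(1,1):B a1@(0,0):A a2@(3,1):B a3@(2,1):B
t=4: a0@(1,1):B a1@(0,1):A a2@(3,1):B a3@(2,1):B

(3, 1)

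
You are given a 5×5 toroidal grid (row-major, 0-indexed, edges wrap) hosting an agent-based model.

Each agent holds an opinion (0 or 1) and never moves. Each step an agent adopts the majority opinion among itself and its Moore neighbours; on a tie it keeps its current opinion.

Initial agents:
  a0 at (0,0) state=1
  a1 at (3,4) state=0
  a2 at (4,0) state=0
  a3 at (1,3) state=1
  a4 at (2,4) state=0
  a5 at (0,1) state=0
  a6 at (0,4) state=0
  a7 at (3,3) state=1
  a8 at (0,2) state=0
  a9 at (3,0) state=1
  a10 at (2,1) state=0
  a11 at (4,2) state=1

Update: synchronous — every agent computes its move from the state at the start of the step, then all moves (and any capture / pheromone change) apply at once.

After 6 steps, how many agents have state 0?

t=1: a0@(0,0):0 a1@(3,4):0 a2@(4,0):0 a3@(1,3):0 a4@(2,4):1 a5@(0,1):0 a6@(0,4):0 a7@(3,3):1 a8@(0,2):0 a9@(3,0):0 a10@(2,1):0 a11@(4,2):1
t=2: a0@(0,0):0 a1@(3,4):0 a2@(4,0):0 a3@(1,3):0 a4@(2,4):0 a5@(0,1):0 a6@(0,4):0 a7@(3,3):1 a8@(0,2):0 a9@(3,0):0 a10@(2,1):0 a11@(4,2):1
t=3: (unchanged — steady state)

10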